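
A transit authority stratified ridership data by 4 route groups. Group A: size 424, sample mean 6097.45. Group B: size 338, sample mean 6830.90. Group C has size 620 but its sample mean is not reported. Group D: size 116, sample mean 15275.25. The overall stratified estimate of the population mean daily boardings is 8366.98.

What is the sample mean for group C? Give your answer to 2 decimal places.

N = 424 + 338 + 620 + 116 = 1498.
Overall total = μ·N = 8366.98·1498 = 12533736.04.
Subtract the known strata: 424·6097.45 + 338·6830.90 + 116·15275.25 = 6666092.
Remaining total for group C: 12533736.04 − 6666092 = 5867644.04.
Divide by its size: 5867644.04 / 620 = 9463.942 → 9463.94.

9463.94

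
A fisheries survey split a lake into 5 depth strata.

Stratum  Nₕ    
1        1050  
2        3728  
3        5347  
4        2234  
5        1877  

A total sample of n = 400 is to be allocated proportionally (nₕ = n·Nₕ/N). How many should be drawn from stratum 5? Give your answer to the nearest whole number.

53

Share of stratum 5 = 1877/14236 = 0.13185.
Allocate 400 × 0.13185 = 52.740... → 53.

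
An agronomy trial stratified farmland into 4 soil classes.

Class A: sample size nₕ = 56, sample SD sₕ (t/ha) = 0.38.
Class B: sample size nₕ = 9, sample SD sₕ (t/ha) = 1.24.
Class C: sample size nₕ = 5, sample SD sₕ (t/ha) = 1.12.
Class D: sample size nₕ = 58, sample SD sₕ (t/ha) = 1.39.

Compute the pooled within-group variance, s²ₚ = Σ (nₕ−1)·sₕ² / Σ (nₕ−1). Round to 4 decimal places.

1.0919

A: (56−1)·0.38² = 55·0.1444 = 7.942
B: (9−1)·1.24² = 8·1.5376 = 12.3008
C: (5−1)·1.12² = 4·1.2544 = 5.0176
D: (58−1)·1.39² = 57·1.9321 = 110.1297
Numerator = 135.3901; denominator = Σ(nₕ−1) = 124.
s²ₚ = 135.3901/124 = 1.091856... → 1.0919.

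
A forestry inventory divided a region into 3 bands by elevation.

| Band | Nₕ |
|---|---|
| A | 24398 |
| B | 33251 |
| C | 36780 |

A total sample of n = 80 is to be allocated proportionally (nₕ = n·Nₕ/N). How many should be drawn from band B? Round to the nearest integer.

Share of band B = 33251/94429 = 0.35213.
Allocate 80 × 0.35213 = 28.170... → 28.

28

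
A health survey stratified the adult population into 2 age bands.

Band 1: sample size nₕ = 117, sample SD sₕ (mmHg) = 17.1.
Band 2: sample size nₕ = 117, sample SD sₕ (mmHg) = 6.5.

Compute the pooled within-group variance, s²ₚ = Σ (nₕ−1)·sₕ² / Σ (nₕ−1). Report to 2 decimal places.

1: (117−1)·17.1² = 116·292.41 = 33919.56
2: (117−1)·6.5² = 116·42.25 = 4901
Numerator = 38820.56; denominator = Σ(nₕ−1) = 232.
s²ₚ = 38820.56/232 = 167.33 → 167.33.

167.33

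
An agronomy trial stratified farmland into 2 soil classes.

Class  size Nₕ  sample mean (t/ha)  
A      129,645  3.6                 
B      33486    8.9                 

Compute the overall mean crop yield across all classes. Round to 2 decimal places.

4.69

N = 163131; weights Wₕ = Nₕ/N = (0.7947, 0.2053).
x̄_st = Σ Wₕ·x̄ₕ = 0.7947·3.6 + 0.2053·8.9 ≈ 4.6879...
→ 4.69.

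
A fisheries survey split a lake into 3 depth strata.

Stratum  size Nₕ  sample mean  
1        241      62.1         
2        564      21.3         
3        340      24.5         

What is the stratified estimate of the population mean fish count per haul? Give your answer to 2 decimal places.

N = 1145; weights Wₕ = Nₕ/N = (0.2105, 0.4926, 0.2969).
x̄_st = Σ Wₕ·x̄ₕ = 0.2105·62.1 + 0.4926·21.3 + 0.2969·24.5 ≈ 30.8378...
→ 30.84.

30.84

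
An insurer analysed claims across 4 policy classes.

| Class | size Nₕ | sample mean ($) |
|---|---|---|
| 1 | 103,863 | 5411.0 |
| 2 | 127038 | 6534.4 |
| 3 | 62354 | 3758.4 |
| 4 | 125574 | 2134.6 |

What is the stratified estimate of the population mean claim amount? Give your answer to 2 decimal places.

N = 418829; weights Wₕ = Nₕ/N = (0.2480, 0.3033, 0.1489, 0.2998).
x̄_st = Σ Wₕ·x̄ₕ = 0.2480·5411.0 + 0.3033·6534.4 + 0.1489·3758.4 + 0.2998·2134.6 ≈ 4523.3767...
→ 4523.38.

4523.38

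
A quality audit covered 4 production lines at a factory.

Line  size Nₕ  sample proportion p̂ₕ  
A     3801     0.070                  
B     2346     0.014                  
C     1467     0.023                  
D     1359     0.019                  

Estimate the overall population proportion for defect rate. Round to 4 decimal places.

0.0400

N = 3801 + 2346 + 1467 + 1359 = 8973.
Overall proportion = Σ (Nₕ/N)·p̂ₕ.
Σ Nₕp̂ₕ = 266.07 + 32.844 + 33.741 + 25.821 = 358.476.
358.476 / 8973 = 0.039951... → 0.0400.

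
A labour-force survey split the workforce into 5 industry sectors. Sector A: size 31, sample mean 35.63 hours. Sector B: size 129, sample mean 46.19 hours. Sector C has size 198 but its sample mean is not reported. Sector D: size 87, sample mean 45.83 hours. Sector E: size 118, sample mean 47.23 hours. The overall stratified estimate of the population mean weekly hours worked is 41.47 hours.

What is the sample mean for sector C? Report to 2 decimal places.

33.96

Σ Nₕx̄ₕ = N·μ, so 198·x̄_C = 563·41.47 − (31·35.63 + 129·46.19 + 87·45.83 + 118·47.23).
= 23347.61 − 16623.39 = 6724.22.
x̄_C = 6724.22 / 198 = 33.9607... → 33.96.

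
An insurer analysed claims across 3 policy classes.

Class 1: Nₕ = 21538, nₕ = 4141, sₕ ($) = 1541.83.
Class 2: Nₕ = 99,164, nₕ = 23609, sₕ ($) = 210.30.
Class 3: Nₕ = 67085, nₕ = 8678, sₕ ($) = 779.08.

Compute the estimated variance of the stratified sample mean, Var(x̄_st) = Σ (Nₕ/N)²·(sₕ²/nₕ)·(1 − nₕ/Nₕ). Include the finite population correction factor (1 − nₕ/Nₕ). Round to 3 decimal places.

N = 187787; Wₕ = Nₕ/N.
class 1: (21538/187787)²·1541.83²/4141·(1 − 4141/21538) = 6.099812
class 2: (99164/187787)²·210.30²/23609·(1 − 23609/99164) = 0.398004
class 3: (67085/187787)²·779.08²/8678·(1 − 8678/67085) = 7.771480
Sum = 14.269296 → 14.269.

14.269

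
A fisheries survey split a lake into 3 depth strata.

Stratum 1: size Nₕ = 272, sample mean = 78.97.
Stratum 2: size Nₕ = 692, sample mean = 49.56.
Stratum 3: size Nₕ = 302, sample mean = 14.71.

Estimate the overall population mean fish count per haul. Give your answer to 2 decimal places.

x̄_st = (Σ Nₕx̄ₕ) / (Σ Nₕ) = (272·78.97 + 692·49.56 + 302·14.71) / 1266
= 60217.78 / 1266 = 47.5654... → 47.57.

47.57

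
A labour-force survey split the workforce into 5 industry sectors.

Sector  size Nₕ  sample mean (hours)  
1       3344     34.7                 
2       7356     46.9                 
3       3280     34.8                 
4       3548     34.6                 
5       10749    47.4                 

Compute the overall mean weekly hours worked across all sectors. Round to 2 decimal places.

x̄_st = (Σ Nₕx̄ₕ) / (Σ Nₕ) = (3344·34.7 + 7356·46.9 + 3280·34.8 + 3548·34.6 + 10749·47.4) / 28277
= 1207440.6 / 28277 = 42.7004... → 42.70.

42.70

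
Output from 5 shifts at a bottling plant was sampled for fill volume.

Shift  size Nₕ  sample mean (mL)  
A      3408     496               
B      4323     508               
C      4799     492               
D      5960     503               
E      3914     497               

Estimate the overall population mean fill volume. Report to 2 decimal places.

x̄_st = (Σ Nₕx̄ₕ) / (Σ Nₕ) = (3408·496 + 4323·508 + 4799·492 + 5960·503 + 3914·497) / 22404
= 11190698 / 22404 = 499.4955... → 499.50.

499.50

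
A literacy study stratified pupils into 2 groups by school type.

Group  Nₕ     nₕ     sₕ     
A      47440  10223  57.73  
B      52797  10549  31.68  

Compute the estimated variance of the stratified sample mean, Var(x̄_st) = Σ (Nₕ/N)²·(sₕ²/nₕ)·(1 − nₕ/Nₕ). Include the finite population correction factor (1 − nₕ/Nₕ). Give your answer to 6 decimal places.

0.078408

N = 100237; Wₕ = Nₕ/N.
group A: (47440/100237)²·57.73²/10223·(1 − 10223/47440) = 0.057286815
group B: (52797/100237)²·31.68²/10549·(1 − 10549/52797) = 0.021121188
Sum = 0.078408003 → 0.078408.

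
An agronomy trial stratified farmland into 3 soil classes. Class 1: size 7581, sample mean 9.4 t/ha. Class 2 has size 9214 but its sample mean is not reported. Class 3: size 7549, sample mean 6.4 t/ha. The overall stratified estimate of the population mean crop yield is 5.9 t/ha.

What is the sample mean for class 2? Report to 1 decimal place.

N = 7581 + 9214 + 7549 = 24344.
Overall total = μ·N = 5.9·24344 = 143629.6.
Subtract the known strata: 7581·9.4 + 7549·6.4 = 119575.
Remaining total for class 2: 143629.6 − 119575 = 24054.6.
Divide by its size: 24054.6 / 9214 = 2.611... → 2.6.

2.6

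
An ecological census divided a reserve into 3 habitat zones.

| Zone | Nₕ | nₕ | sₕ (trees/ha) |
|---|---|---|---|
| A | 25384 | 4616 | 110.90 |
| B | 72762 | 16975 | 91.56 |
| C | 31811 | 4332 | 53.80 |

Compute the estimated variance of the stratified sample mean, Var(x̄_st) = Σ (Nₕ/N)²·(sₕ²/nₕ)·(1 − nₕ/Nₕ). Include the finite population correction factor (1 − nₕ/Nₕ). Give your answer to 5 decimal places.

0.23645

N = 129957; Wₕ = Nₕ/N.
zone A: (25384/129957)²·110.90²/4616·(1 − 4616/25384) = 0.08316731
zone B: (72762/129957)²·91.56²/16975·(1 − 16975/72762) = 0.11869709
zone C: (31811/129957)²·53.80²/4332·(1 − 4332/31811) = 0.03458239
Sum = 0.23644679 → 0.23645.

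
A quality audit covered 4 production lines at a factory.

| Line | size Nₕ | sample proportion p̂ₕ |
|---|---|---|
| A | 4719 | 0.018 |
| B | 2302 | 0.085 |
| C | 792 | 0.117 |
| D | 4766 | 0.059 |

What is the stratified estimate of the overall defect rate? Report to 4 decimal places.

N = 4719 + 2302 + 792 + 4766 = 12579.
Overall proportion = Σ (Nₕ/N)·p̂ₕ.
Σ Nₕp̂ₕ = 84.942 + 195.67 + 92.664 + 281.194 = 654.47.
654.47 / 12579 = 0.052029... → 0.0520.

0.0520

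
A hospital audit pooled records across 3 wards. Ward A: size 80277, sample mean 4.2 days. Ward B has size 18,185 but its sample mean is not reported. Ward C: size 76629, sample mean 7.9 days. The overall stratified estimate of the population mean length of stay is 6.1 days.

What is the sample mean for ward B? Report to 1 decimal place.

6.9

N = 80277 + 18185 + 76629 = 175091.
Overall total = μ·N = 6.1·175091 = 1068055.1.
Subtract the known strata: 80277·4.2 + 76629·7.9 = 942532.5.
Remaining total for ward B: 1068055.1 − 942532.5 = 125522.6.
Divide by its size: 125522.6 / 18185 = 6.903... → 6.9.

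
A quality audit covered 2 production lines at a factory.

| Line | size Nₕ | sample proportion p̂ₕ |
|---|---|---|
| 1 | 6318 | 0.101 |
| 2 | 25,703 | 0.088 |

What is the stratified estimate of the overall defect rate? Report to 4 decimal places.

0.0906

N = 6318 + 25703 = 32021.
Overall proportion = Σ (Nₕ/N)·p̂ₕ.
Σ Nₕp̂ₕ = 638.118 + 2261.864 = 2899.982.
2899.982 / 32021 = 0.090565... → 0.0906.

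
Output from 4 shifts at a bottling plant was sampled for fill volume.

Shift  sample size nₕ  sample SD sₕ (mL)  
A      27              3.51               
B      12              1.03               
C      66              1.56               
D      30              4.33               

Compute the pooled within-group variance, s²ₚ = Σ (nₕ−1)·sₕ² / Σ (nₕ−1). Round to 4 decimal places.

A: (27−1)·3.51² = 26·12.3201 = 320.3226
B: (12−1)·1.03² = 11·1.0609 = 11.6699
C: (66−1)·1.56² = 65·2.4336 = 158.184
D: (30−1)·4.33² = 29·18.7489 = 543.7181
Numerator = 1033.8946; denominator = Σ(nₕ−1) = 131.
s²ₚ = 1033.8946/131 = 7.892325... → 7.8923.

7.8923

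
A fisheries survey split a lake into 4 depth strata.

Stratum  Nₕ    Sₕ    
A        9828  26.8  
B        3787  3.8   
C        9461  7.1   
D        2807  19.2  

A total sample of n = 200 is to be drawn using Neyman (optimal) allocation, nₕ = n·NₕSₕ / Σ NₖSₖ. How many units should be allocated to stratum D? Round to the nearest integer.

Σ NₕSₕ = 9828·26.8 + 3787·3.8 + 9461·7.1 + 2807·19.2 = 398848.5.
Share for D: 53894.4/398848.5 = 0.13512.
n_D = 200 × 0.13512 = 27.025... → 27.

27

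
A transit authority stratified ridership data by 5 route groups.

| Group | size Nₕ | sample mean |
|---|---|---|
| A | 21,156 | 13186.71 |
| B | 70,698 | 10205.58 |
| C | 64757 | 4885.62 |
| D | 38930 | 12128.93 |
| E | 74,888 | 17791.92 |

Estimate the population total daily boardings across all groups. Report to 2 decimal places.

3121450775.80

Population total = Σ Nₕ·x̄ₕ (each stratum's size times its mean).
21156·13186.71 + 70698·10205.58 + 64757·4885.62 + 38930·12128.93 + 74888·17791.92 = 278978036.76 + 721514094.84 + 316378094.34 + 472179244.9 + 1332401304.96 = 3121450775.80.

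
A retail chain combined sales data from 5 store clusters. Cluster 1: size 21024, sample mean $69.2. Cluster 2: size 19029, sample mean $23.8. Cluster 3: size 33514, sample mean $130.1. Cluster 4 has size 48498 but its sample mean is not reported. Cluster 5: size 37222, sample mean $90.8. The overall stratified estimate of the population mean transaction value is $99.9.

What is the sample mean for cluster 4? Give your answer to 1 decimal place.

129.2

N = 21024 + 19029 + 33514 + 48498 + 37222 = 159287.
Overall total = μ·N = 99.9·159287 = 15912771.3.
Subtract the known strata: 21024·69.2 + 19029·23.8 + 33514·130.1 + 37222·90.8 = 9647680.
Remaining total for cluster 4: 15912771.3 − 9647680 = 6265091.3.
Divide by its size: 6265091.3 / 48498 = 129.182... → 129.2.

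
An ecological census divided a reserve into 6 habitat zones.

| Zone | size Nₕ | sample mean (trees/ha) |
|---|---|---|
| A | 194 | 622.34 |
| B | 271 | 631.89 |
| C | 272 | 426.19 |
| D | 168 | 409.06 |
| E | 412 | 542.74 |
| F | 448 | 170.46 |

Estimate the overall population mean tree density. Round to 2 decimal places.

x̄_st = (Σ Nₕx̄ₕ) / (Σ Nₕ) = (194·622.34 + 271·631.89 + 272·426.19 + 168·409.06 + 412·542.74 + 448·170.46) / 1765
= 776596.87 / 1765 = 439.9982... → 440.00.

440.00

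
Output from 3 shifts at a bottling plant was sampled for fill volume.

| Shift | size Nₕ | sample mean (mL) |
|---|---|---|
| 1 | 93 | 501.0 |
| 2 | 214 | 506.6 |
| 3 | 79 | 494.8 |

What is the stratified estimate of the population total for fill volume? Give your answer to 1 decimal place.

1: 93·501.0 = 46593
2: 214·506.6 = 108412.4
3: 79·494.8 = 39089.2
τ̂ = Σ Nₕx̄ₕ = 194094.6.

194094.6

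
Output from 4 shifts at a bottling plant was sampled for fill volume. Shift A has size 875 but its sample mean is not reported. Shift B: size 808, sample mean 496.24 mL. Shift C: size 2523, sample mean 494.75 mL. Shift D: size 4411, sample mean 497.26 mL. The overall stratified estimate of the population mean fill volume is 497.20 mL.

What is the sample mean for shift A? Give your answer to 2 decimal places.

504.85

N = 875 + 808 + 2523 + 4411 = 8617.
Overall total = μ·N = 497.20·8617 = 4284372.4.
Subtract the known strata: 808·496.24 + 2523·494.75 + 4411·497.26 = 3842630.03.
Remaining total for shift A: 4284372.4 − 3842630.03 = 441742.37.
Divide by its size: 441742.37 / 875 = 504.8484... → 504.85.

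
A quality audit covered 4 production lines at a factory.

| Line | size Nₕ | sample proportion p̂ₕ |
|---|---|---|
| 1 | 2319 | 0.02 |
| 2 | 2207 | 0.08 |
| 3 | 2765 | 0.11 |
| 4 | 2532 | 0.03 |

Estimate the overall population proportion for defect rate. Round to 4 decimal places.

Wₕ = Nₕ/N with N = 9823: 0.2361, 0.2247, 0.2815, 0.2578.
p̂_st = 0.2361·0.02 + 0.2247·0.08 + 0.2815·0.11 + 0.2578·0.03 ≈ 0.061392... → 0.0614.

0.0614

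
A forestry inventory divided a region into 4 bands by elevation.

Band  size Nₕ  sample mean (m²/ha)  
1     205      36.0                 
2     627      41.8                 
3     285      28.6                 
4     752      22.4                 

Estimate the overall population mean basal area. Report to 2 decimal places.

31.35

N = 205 + 627 + 285 + 752 = 1869.
The stratified mean weights each stratum mean by its population share Nₕ/N.
Σ Nₕx̄ₕ = 205·36.0 + 627·41.8 + 285·28.6 + 752·22.4 = 7380 + 26208.6 + 8151 + 16844.8 = 58584.4.
Divide by N: 58584.4 / 1869 = 31.3453... → 31.35.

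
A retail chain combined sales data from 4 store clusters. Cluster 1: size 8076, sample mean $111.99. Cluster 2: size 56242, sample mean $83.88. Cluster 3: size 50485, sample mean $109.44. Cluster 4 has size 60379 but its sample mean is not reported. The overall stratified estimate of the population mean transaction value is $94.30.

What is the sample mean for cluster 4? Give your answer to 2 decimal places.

N = 8076 + 56242 + 50485 + 60379 = 175182.
Overall total = μ·N = 94.30·175182 = 16519662.6.
Subtract the known strata: 8076·111.99 + 56242·83.88 + 50485·109.44 = 11147088.6.
Remaining total for cluster 4: 16519662.6 − 11147088.6 = 5372574.
Divide by its size: 5372574 / 60379 = 88.9808... → 88.98.

88.98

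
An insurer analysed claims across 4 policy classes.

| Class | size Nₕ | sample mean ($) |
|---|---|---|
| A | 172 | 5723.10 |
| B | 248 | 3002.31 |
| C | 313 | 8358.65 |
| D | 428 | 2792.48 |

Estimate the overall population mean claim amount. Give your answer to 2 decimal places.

N = 1161; weights Wₕ = Nₕ/N = (0.1481, 0.2136, 0.2696, 0.3686).
x̄_st = Σ Wₕ·x̄ₕ = 0.1481·5723.10 + 0.2136·3002.31 + 0.2696·8358.65 + 0.3686·2792.48 ≈ 4772.0801...
→ 4772.08.

4772.08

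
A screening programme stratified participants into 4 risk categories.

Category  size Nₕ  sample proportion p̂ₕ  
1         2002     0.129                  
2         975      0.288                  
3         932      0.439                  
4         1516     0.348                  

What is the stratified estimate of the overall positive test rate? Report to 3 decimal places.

0.272

Wₕ = Nₕ/N with N = 5425: 0.3690, 0.1797, 0.1718, 0.2794.
p̂_st = 0.3690·0.129 + 0.1797·0.288 + 0.1718·0.439 + 0.2794·0.348 ≈ 0.27203... → 0.272.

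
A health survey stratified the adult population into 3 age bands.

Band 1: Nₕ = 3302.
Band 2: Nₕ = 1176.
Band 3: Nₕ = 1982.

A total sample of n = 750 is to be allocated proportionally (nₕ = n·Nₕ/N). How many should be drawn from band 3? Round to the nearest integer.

230

Share of band 3 = 1982/6460 = 0.30681.
Allocate 750 × 0.30681 = 230.108... → 230.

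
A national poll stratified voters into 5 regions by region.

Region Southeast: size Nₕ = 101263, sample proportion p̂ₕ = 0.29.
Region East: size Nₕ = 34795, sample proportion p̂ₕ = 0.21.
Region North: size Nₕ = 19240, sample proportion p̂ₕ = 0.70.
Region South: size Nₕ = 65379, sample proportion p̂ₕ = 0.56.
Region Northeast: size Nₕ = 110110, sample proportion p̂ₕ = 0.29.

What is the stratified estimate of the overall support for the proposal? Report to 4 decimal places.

0.3588

N = 101263 + 34795 + 19240 + 65379 + 110110 = 330787.
Overall proportion = Σ (Nₕ/N)·p̂ₕ.
Σ Nₕp̂ₕ = 29366.27 + 7306.95 + 13468 + 36612.24 + 31931.9 = 118685.36.
118685.36 / 330787 = 0.358797... → 0.3588.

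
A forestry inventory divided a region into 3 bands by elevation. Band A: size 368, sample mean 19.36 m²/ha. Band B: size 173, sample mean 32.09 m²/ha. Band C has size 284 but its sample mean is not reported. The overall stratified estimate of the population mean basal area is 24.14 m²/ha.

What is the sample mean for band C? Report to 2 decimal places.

25.49

N = 368 + 173 + 284 = 825.
Overall total = μ·N = 24.14·825 = 19915.5.
Subtract the known strata: 368·19.36 + 173·32.09 = 12676.05.
Remaining total for band C: 19915.5 − 12676.05 = 7239.45.
Divide by its size: 7239.45 / 284 = 25.4910... → 25.49.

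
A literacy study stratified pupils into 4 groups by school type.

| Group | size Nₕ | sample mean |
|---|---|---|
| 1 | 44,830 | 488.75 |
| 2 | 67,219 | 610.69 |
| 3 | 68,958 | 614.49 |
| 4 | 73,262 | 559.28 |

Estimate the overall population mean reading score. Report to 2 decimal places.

N = 254269; weights Wₕ = Nₕ/N = (0.1763, 0.2644, 0.2712, 0.2881).
x̄_st = Σ Wₕ·x̄ₕ = 0.1763·488.75 + 0.2644·610.69 + 0.2712·614.49 + 0.2881·559.28 ≈ 575.4087...
→ 575.41.

575.41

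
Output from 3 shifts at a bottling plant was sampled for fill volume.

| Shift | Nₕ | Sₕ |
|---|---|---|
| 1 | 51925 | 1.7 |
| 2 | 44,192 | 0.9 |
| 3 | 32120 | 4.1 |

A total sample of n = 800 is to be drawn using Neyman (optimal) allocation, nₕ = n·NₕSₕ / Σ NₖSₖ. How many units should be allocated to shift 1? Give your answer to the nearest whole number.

272

Σ NₕSₕ = 51925·1.7 + 44192·0.9 + 32120·4.1 = 259737.3.
Share for 1: 88272.5/259737.3 = 0.33985.
n_1 = 800 × 0.33985 = 271.882... → 272.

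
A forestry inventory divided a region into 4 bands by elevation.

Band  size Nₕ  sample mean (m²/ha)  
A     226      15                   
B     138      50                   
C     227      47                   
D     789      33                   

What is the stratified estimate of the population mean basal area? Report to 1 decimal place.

x̄_st = (Σ Nₕx̄ₕ) / (Σ Nₕ) = (226·15 + 138·50 + 227·47 + 789·33) / 1380
= 46996 / 1380 = 34.055... → 34.1.

34.1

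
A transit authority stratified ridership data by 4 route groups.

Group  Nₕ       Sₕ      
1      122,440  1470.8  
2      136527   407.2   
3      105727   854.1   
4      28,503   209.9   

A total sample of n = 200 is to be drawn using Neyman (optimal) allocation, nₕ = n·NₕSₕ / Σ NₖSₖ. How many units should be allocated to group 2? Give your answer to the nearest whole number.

1: NₕSₕ = 122440·1470.8 = 180084752
2: NₕSₕ = 136527·407.2 = 55593794.4
3: NₕSₕ = 105727·854.1 = 90301430.7
4: NₕSₕ = 28503·209.9 = 5982779.7
Σ NₕSₕ = 331962756.8.
n_2 = 200·55593794.4/331962756.8 = 33.494... → 33.

33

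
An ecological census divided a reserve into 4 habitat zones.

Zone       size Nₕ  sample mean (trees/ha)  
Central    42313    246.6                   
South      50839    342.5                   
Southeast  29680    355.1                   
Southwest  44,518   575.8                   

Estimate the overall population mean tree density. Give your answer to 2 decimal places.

382.55

N = 167350; weights Wₕ = Nₕ/N = (0.2528, 0.3038, 0.1774, 0.2660).
x̄_st = Σ Wₕ·x̄ₕ = 0.2528·246.6 + 0.3038·342.5 + 0.1774·355.1 + 0.2660·575.8 ≈ 382.5490...
→ 382.55.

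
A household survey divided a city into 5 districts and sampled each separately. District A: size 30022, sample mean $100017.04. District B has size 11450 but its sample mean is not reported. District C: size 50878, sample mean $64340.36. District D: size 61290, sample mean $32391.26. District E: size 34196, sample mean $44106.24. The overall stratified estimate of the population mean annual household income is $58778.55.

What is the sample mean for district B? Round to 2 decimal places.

111003.49

Σ Nₕx̄ₕ = N·μ, so 11450·x̄_B = 187836·58778.55 − (30022·100017.04 + 50878·64340.36 + 61290·32391.26 + 34196·44106.24).
= 11040727717.8 − 9769737719.4 = 1270989998.4.
x̄_B = 1270989998.4 / 11450 = 111003.4933... → 111003.49.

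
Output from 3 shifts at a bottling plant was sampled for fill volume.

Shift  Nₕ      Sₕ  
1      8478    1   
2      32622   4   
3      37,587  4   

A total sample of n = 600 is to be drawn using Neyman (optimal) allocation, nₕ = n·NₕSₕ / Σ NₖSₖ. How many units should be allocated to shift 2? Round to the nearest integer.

1: NₕSₕ = 8478·1 = 8478
2: NₕSₕ = 32622·4 = 130488
3: NₕSₕ = 37587·4 = 150348
Σ NₕSₕ = 289314.
n_2 = 600·130488/289314 = 270.615... → 271.

271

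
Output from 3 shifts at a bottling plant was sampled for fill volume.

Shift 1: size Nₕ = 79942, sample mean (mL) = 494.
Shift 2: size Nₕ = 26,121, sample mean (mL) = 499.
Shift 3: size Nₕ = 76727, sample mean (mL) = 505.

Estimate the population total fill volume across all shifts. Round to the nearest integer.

91272862

Estimate total by summing Nₕ·x̄ₕ over strata.
79942·494 + 26121·499 + 76727·505 = 39491348 + 13034379 + 38747135 = 91272862.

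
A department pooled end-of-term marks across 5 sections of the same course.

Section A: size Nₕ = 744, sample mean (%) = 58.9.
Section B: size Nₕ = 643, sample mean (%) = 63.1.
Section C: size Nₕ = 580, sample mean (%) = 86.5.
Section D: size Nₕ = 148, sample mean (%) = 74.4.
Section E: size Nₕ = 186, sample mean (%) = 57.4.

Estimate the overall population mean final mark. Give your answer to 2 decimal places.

67.91

N = 744 + 643 + 580 + 148 + 186 = 2301.
The stratified mean weights each stratum mean by its population share Nₕ/N.
Σ Nₕx̄ₕ = 744·58.9 + 643·63.1 + 580·86.5 + 148·74.4 + 186·57.4 = 43821.6 + 40573.3 + 50170 + 11011.2 + 10676.4 = 156252.5.
Divide by N: 156252.5 / 2301 = 67.9063... → 67.91.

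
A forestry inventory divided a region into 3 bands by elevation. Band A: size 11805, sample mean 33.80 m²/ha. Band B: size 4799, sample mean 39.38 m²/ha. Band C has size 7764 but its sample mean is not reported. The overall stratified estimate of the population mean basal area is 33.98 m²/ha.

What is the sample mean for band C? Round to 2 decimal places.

N = 11805 + 4799 + 7764 = 24368.
Overall total = μ·N = 33.98·24368 = 828024.64.
Subtract the known strata: 11805·33.80 + 4799·39.38 = 587993.62.
Remaining total for band C: 828024.64 − 587993.62 = 240031.02.
Divide by its size: 240031.02 / 7764 = 30.9159... → 30.92.

30.92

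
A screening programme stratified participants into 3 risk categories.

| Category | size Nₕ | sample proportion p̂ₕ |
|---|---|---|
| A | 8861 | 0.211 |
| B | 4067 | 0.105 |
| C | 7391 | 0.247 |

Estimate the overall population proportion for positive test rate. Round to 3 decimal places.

0.203

N = 8861 + 4067 + 7391 = 20319.
Overall proportion = Σ (Nₕ/N)·p̂ₕ.
Σ Nₕp̂ₕ = 1869.671 + 427.035 + 1825.577 = 4122.283.
4122.283 / 20319 = 0.20288... → 0.203.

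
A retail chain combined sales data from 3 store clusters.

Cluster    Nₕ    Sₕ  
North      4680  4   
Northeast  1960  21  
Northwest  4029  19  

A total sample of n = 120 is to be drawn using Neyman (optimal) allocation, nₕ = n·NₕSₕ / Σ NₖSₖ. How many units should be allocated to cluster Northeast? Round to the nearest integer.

North: NₕSₕ = 4680·4 = 18720
Northeast: NₕSₕ = 1960·21 = 41160
Northwest: NₕSₕ = 4029·19 = 76551
Σ NₕSₕ = 136431.
n_Northeast = 120·41160/136431 = 36.203... → 36.

36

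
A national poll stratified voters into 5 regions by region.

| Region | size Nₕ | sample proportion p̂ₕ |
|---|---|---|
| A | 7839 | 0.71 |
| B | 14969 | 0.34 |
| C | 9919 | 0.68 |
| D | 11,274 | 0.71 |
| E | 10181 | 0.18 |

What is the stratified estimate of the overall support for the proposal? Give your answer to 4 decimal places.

Wₕ = Nₕ/N with N = 54182: 0.1447, 0.2763, 0.1831, 0.2081, 0.1879.
p̂_st = 0.1447·0.71 + 0.2763·0.34 + 0.1831·0.68 + 0.2081·0.71 + 0.1879·0.18 ≈ 0.502698... → 0.5027.

0.5027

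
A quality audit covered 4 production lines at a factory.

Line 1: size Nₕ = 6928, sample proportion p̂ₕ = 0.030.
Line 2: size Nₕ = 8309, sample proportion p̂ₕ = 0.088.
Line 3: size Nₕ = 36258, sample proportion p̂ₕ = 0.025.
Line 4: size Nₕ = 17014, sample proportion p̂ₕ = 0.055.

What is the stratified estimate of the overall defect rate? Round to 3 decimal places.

0.041

N = 6928 + 8309 + 36258 + 17014 = 68509.
Overall proportion = Σ (Nₕ/N)·p̂ₕ.
Σ Nₕp̂ₕ = 207.84 + 731.192 + 906.45 + 935.77 = 2781.252.
2781.252 / 68509 = 0.04060... → 0.041.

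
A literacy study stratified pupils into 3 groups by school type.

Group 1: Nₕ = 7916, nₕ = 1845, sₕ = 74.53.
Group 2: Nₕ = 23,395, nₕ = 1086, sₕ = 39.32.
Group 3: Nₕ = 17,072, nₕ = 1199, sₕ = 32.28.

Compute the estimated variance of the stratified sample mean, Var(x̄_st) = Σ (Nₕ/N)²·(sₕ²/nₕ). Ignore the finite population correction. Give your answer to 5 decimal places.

0.52165

N = 48383; Wₕ = Nₕ/N.
group 1: (7916/48383)²·74.53²/1845 = 0.08059199
group 2: (23395/48383)²·39.32²/1086 = 0.33285701
group 3: (17072/48383)²·32.28²/1199 = 0.10820095
Sum = 0.52164995 → 0.52165.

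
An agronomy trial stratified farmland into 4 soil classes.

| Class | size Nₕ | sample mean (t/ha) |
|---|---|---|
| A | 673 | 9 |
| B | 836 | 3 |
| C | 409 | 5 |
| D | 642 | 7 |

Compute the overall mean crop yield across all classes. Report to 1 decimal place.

x̄_st = (Σ Nₕx̄ₕ) / (Σ Nₕ) = (673·9 + 836·3 + 409·5 + 642·7) / 2560
= 15104 / 2560 = 5.9 → 5.9.

5.9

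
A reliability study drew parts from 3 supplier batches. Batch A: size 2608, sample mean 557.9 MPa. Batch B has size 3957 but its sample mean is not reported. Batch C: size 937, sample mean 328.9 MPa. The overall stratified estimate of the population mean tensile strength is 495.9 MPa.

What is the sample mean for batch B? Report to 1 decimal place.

N = 2608 + 3957 + 937 = 7502.
Overall total = μ·N = 495.9·7502 = 3720241.8.
Subtract the known strata: 2608·557.9 + 937·328.9 = 1763182.5.
Remaining total for batch B: 3720241.8 − 1763182.5 = 1957059.3.
Divide by its size: 1957059.3 / 3957 = 494.582... → 494.6.

494.6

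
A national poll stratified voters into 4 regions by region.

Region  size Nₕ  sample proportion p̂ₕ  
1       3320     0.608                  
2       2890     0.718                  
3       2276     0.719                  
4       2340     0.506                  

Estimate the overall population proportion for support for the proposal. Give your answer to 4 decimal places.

N = 3320 + 2890 + 2276 + 2340 = 10826.
Overall proportion = Σ (Nₕ/N)·p̂ₕ.
Σ Nₕp̂ₕ = 2018.56 + 2075.02 + 1636.444 + 1184.04 = 6914.064.
6914.064 / 10826 = 0.638654... → 0.6387.

0.6387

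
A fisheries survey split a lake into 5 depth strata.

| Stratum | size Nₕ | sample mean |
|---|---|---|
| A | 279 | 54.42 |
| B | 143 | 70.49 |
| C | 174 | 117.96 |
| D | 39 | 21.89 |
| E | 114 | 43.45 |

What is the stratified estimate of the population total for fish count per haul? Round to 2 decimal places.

51595.30

Population total = Σ Nₕ·x̄ₕ (each stratum's size times its mean).
279·54.42 + 143·70.49 + 174·117.96 + 39·21.89 + 114·43.45 = 15183.18 + 10080.07 + 20525.04 + 853.71 + 4953.3 = 51595.30.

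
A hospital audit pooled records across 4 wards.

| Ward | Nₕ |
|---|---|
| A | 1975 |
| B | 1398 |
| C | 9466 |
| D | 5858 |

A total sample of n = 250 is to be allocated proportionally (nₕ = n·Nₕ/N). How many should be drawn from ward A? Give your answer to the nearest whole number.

26

N = 1975 + 1398 + 9466 + 5858 = 18697.
n_A = 250·1975/18697 = 26.408... → 26.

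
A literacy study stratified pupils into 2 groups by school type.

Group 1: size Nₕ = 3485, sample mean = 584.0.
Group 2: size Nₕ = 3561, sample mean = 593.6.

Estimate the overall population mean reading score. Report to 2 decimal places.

x̄_st = (Σ Nₕx̄ₕ) / (Σ Nₕ) = (3485·584.0 + 3561·593.6) / 7046
= 4149049.6 / 7046 = 588.8518... → 588.85.

588.85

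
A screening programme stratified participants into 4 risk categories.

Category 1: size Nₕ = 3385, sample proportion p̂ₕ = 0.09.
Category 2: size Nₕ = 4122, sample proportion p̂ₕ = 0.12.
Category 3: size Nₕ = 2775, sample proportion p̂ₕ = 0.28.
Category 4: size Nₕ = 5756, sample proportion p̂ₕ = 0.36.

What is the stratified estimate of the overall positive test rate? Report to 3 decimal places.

Wₕ = Nₕ/N with N = 16038: 0.2111, 0.2570, 0.1730, 0.3589.
p̂_st = 0.2111·0.09 + 0.2570·0.12 + 0.1730·0.28 + 0.3589·0.36 ≈ 0.22749... → 0.227.

0.227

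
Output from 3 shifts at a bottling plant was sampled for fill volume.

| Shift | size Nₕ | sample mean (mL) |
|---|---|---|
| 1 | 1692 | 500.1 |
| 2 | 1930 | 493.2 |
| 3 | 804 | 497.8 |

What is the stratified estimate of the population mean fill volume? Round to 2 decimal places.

x̄_st = (Σ Nₕx̄ₕ) / (Σ Nₕ) = (1692·500.1 + 1930·493.2 + 804·497.8) / 4426
= 2198276.4 / 4426 = 496.6734... → 496.67.

496.67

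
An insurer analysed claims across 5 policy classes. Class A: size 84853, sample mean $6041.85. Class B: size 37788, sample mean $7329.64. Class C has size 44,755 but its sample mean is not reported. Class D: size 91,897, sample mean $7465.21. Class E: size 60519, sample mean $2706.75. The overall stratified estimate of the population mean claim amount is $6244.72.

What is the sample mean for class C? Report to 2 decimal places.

7991.39

N = 84853 + 37788 + 44755 + 91897 + 60519 = 319812.
Overall total = μ·N = 6244.72·319812 = 1997136392.64.
Subtract the known strata: 84853·6041.85 + 37788·7329.64 + 91897·7465.21 + 60519·2706.75 = 1639481740.99.
Remaining total for class C: 1997136392.64 − 1639481740.99 = 357654651.65.
Divide by its size: 357654651.65 / 44755 = 7991.3898... → 7991.39.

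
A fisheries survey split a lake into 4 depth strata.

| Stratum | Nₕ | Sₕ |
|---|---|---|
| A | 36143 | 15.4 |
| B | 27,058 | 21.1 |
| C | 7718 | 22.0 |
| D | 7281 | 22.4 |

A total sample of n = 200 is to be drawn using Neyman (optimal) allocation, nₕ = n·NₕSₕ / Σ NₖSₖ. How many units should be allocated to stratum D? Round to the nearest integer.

22

A: NₕSₕ = 36143·15.4 = 556602.2
B: NₕSₕ = 27058·21.1 = 570923.8
C: NₕSₕ = 7718·22.0 = 169796
D: NₕSₕ = 7281·22.4 = 163094.4
Σ NₕSₕ = 1460416.4.
n_D = 200·163094.4/1460416.4 = 22.335... → 22.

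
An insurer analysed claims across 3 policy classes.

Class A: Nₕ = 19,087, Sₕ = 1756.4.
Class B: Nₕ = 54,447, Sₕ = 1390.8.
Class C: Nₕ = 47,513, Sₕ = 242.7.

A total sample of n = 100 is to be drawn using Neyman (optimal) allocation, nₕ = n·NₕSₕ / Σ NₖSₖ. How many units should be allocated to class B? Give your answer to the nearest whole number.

63

A: NₕSₕ = 19087·1756.4 = 33524406.8
B: NₕSₕ = 54447·1390.8 = 75724887.6
C: NₕSₕ = 47513·242.7 = 11531405.1
Σ NₕSₕ = 120780699.5.
n_B = 100·75724887.6/120780699.5 = 62.696... → 63.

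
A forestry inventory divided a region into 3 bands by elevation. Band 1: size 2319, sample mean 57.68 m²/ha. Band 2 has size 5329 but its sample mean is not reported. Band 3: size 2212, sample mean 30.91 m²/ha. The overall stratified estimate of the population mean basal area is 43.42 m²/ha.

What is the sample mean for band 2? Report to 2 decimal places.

Σ Nₕx̄ₕ = N·μ, so 5329·x̄_2 = 9860·43.42 − (2319·57.68 + 2212·30.91).
= 428121.2 − 202132.84 = 225988.36.
x̄_2 = 225988.36 / 5329 = 42.4073... → 42.41.

42.41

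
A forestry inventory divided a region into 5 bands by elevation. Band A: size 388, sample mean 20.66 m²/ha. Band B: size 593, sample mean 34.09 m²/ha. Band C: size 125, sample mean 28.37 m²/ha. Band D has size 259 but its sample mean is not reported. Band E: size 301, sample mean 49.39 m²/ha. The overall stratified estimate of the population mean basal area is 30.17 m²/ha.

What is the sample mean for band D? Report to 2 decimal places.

13.97

Σ Nₕx̄ₕ = N·μ, so 259·x̄_D = 1666·30.17 − (388·20.66 + 593·34.09 + 125·28.37 + 301·49.39).
= 50263.22 − 46644.09 = 3619.13.
x̄_D = 3619.13 / 259 = 13.9735... → 13.97.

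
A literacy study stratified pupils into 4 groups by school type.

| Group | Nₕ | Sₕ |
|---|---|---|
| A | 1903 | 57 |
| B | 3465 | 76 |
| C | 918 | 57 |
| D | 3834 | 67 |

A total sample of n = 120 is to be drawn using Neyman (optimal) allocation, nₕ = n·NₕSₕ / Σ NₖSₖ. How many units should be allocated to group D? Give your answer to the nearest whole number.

45

A: NₕSₕ = 1903·57 = 108471
B: NₕSₕ = 3465·76 = 263340
C: NₕSₕ = 918·57 = 52326
D: NₕSₕ = 3834·67 = 256878
Σ NₕSₕ = 681015.
n_D = 120·256878/681015 = 45.264... → 45.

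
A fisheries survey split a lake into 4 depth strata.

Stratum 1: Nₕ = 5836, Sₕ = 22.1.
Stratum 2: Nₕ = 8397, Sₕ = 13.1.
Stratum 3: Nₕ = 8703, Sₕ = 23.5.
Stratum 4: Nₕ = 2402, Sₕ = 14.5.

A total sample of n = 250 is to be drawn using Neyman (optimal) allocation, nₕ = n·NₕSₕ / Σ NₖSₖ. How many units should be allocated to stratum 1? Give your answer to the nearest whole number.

67

1: NₕSₕ = 5836·22.1 = 128975.6
2: NₕSₕ = 8397·13.1 = 110000.7
3: NₕSₕ = 8703·23.5 = 204520.5
4: NₕSₕ = 2402·14.5 = 34829
Σ NₕSₕ = 478325.8.
n_1 = 250·128975.6/478325.8 = 67.410... → 67.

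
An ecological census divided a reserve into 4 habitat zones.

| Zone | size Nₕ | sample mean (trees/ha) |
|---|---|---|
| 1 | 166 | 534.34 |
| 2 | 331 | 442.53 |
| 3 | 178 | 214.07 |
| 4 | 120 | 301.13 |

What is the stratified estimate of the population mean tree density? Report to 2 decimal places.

389.20

x̄_st = (Σ Nₕx̄ₕ) / (Σ Nₕ) = (166·534.34 + 331·442.53 + 178·214.07 + 120·301.13) / 795
= 309417.93 / 795 = 389.2049... → 389.20.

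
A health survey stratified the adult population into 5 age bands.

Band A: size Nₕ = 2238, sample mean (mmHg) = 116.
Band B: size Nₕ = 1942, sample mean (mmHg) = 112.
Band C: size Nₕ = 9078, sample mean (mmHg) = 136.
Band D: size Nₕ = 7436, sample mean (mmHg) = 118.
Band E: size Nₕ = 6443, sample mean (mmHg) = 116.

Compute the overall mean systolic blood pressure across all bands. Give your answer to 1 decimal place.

123.0

x̄_st = (Σ Nₕx̄ₕ) / (Σ Nₕ) = (2238·116 + 1942·112 + 9078·136 + 7436·118 + 6443·116) / 27137
= 3336556 / 27137 = 122.952... → 123.0.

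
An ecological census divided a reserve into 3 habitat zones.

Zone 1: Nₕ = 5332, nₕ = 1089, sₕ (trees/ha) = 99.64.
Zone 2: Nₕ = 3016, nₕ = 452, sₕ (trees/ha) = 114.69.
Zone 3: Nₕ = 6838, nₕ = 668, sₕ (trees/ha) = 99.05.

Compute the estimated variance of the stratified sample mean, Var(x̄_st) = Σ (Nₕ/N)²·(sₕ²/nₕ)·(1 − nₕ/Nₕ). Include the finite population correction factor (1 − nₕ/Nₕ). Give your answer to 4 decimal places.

4.5572

N = 15186; Wₕ = Nₕ/N.
zone 1: (5332/15186)²·99.64²/1089·(1 − 1089/5332) = 0.8943674
zone 2: (3016/15186)²·114.69²/452·(1 − 452/3016) = 0.9758324
zone 3: (6838/15186)²·99.05²/668·(1 − 668/6838) = 2.6869524
Sum = 4.5571521 → 4.5572.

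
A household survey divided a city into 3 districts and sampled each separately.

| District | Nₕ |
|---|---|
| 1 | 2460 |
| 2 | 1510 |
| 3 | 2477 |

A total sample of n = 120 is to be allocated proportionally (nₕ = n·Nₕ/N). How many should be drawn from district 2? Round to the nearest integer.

28

N = 2460 + 1510 + 2477 = 6447.
n_2 = 120·1510/6447 = 28.106... → 28.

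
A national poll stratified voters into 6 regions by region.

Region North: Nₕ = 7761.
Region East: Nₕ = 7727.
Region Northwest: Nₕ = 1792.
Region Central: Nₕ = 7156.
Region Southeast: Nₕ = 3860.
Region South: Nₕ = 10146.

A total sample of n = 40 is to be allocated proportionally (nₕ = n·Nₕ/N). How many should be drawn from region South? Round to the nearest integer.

11

Share of region South = 10146/38442 = 0.26393.
Allocate 40 × 0.26393 = 10.557... → 11.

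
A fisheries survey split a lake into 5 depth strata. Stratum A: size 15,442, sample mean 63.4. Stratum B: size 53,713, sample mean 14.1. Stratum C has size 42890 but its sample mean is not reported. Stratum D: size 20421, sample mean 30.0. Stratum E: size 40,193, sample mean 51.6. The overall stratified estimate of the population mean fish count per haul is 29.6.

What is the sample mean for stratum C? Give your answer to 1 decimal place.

Σ Nₕx̄ₕ = N·μ, so 42890·x̄_C = 172659·29.6 − (15442·63.4 + 53713·14.1 + 20421·30.0 + 40193·51.6).
= 5110706.4 − 4422964.9 = 687741.5.
x̄_C = 687741.5 / 42890 = 16.035... → 16.0.

16.0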